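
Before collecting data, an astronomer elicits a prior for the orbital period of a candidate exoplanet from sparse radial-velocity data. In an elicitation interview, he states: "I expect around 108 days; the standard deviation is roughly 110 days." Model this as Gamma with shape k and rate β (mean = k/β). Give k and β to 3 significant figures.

k ≈ 0.964, β ≈ 0.00893

For Gamma(k, rate β): mean = k/β, variance = k/β², so CV = 1/√k.
CV = SD/mean = 110/108 = 1.019, hence k = 1/CV² = 0.964.
Then β = k/mean = 0.964/108 = 0.00893.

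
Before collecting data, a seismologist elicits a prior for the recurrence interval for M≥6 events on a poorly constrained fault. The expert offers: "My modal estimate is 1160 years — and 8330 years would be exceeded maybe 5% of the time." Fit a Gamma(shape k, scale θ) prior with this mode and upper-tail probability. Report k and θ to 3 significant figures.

k ≈ 1.56, θ ≈ 2080

Gamma(k,θ) with k>1 has mode (k−1)θ, so θ = 1160/(k−1).
Need P(X < 8330) = 0.95 with θ tied to k this way. Start at k = 2, θ = 1160: P(X<8330) ≈ 0.994.
Too high — lower k to spread out. Iterating converges to k ≈ 1.56.
Then θ = 1160/(1.56−1) ≈ 2080.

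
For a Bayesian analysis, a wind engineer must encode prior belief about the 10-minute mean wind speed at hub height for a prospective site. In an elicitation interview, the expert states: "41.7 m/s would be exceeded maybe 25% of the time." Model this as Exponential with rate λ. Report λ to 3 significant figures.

λ ≈ 0.0332

P(T > 41.7) = e^(−λ·41.7) = 0.25, so λ = −ln(0.25)/41.7 = 0.0332.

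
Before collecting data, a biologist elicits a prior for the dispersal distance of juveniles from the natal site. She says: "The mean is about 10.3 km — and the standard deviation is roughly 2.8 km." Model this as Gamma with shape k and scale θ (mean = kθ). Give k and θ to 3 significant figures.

For Gamma(k, scale θ): mean = kθ, variance = kθ², so CV = 1/√k.
CV = SD/mean = 2.8/10.3 = 0.2718, hence k = 1/CV² = 13.5.
Then θ = mean/k = 10.3/13.5 = 0.761.

k ≈ 13.5, θ ≈ 0.761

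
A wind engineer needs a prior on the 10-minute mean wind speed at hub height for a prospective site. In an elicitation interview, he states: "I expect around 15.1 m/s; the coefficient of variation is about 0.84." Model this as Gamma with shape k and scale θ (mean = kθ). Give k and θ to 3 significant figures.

For Gamma(k, scale θ): mean = kθ, variance = kθ², so CV = 1/√k.
CV = 0.84, hence k = 1/CV² = 1.42.
Then θ = mean/k = 15.1/1.42 = 10.7.

k ≈ 1.42, θ ≈ 10.7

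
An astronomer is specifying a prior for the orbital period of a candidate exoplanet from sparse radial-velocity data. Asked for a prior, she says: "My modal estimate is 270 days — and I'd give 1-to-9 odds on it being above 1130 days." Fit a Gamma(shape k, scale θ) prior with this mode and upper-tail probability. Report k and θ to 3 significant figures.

Gamma(k,θ) with k>1 has mode (k−1)θ, so θ = 270/(k−1).
Need P(X < 1130) = 0.9 with θ tied to k this way. Start at k = 2, θ = 270: P(X<1130) ≈ 0.921.
Too high — lower k to spread out. Iterating converges to k ≈ 1.89.
Then θ = 270/(1.89−1) ≈ 303.

k ≈ 1.89, θ ≈ 303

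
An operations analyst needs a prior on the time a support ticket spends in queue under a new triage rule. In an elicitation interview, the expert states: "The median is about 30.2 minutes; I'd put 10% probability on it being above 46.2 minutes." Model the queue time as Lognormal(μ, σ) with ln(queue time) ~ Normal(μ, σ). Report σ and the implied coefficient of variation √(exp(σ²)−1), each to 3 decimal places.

If T ~ Lognormal(μ,σ) then ln T ~ Normal(μ,σ), so the p-quantile of ln T is μ + z_p·σ.
ln(30.2) = 3.408 and ln(46.2) = 3.833; z_{0.5} = 0, z_{0.9} = 1.282.
σ = (3.833 − 3.408)/(1.282 − (0)) = 0.332.
μ = 3.408 − (0)·0.332 = 3.408.
CV = √(exp(σ²)−1) = √(exp(0.1100)−1) = 0.341.

σ ≈ 0.332, CV ≈ 0.341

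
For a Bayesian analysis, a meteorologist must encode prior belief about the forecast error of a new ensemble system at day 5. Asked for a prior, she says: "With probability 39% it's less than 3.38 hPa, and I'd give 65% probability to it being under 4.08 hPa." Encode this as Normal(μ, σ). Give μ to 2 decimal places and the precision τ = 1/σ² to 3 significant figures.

μ = 3.67, τ = 0.902

For Normal(μ,σ), the p-quantile is μ + z_p·σ. Here z_{0.39} = -0.2793, z_{0.65} = 0.3853.
So 3.38 = μ − 0.2793σ and 4.08 = μ + 0.3853σ.
Subtracting: σ = (4.08 − 3.38)/(0.3853 − (-0.2793)) = 1.05.
Then μ = 3.38 − (-0.2793)·1.05 = 3.67.
Precision τ = 1/σ² = 1/1.053² = 0.902.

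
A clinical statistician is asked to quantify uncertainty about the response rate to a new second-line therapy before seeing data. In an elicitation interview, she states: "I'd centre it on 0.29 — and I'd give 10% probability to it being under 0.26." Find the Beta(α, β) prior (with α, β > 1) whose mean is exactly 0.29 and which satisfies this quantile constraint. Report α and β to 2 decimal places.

α ≈ 107.04, β ≈ 262.07

With mean 0.29 fixed, write α = 0.29s, β = 0.71s where s = α+β.
Need P(θ < 0.26) = 0.1 under Beta(0.29s, 0.71s). Normal approximation: (q−m)/√(m(1−m)/s) ≈ z_{0.1} = -1.28, so s ≈ 0.29·0.71·(-1.28)²/(0.26−0.29)² = 375.7.
At s = 375.7: P(θ<0.26) ≈ 0.098. Adjusting to match 0.1 gives s ≈ 369.11.
So α = 0.29·369.11 ≈ 107.04, β = 0.71·369.11 ≈ 262.07.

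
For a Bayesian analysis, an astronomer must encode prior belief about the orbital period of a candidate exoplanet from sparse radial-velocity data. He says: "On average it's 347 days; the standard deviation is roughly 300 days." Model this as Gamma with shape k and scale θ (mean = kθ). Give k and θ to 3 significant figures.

For Gamma(k, scale θ): mean = kθ, variance = kθ², so CV = 1/√k.
CV = SD/mean = 300/347 = 0.8646, hence k = 1/CV² = 1.34.
Then θ = mean/k = 347/1.34 = 259.

k ≈ 1.34, θ ≈ 259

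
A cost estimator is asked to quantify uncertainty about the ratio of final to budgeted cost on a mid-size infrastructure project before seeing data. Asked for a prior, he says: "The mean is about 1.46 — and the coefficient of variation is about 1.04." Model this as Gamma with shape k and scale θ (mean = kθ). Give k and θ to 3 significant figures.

For Gamma(k, scale θ): mean = kθ, variance = kθ², so CV = 1/√k.
CV = 1.04, hence k = 1/CV² = 0.925.
Then θ = mean/k = 1.46/0.925 = 1.58.

k ≈ 0.925, θ ≈ 1.58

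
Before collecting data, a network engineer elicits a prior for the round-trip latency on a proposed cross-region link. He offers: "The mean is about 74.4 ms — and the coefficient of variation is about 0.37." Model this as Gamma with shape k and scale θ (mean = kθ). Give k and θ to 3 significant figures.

k ≈ 7.3, θ ≈ 10.2

For Gamma(k, scale θ): mean = kθ, variance = kθ², so CV = 1/√k.
CV = 0.37, hence k = 1/CV² = 7.3.
Then θ = mean/k = 74.4/7.3 = 10.2.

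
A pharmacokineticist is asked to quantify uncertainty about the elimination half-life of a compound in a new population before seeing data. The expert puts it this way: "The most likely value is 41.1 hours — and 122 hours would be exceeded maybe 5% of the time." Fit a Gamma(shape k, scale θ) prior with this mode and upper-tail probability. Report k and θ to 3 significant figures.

Gamma(k,θ) with k>1 has mode (k−1)θ, so θ = 41.1/(k−1).
Need P(X < 122) = 0.95 with θ tied to k this way. Start at k = 2, θ = 41.1: P(X<122) ≈ 0.796.
Too low — raise k to concentrate. Iterating converges to k ≈ 3.24.
Then θ = 41.1/(3.24−1) ≈ 18.3.

k ≈ 3.24, θ ≈ 18.3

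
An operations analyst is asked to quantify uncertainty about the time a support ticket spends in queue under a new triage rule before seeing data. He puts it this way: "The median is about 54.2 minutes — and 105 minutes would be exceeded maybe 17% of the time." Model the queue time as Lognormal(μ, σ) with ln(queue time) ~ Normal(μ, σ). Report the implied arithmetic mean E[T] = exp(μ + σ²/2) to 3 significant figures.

If T ~ Lognormal(μ,σ) then ln T ~ Normal(μ,σ), so the p-quantile of ln T is μ + z_p·σ.
ln(54.2) = 3.993 and ln(105) = 4.654; z_{0.5} = 0, z_{0.83} = 0.9542.
σ = (4.654 − 3.993)/(0.9542 − (0)) = 0.693.
μ = 3.993 − (0)·0.693 = 3.993.
E[T] = exp(μ + σ²/2) = exp(3.993 + 0.2402) = 68.9 minutes.

E[T] ≈ 68.9 minutes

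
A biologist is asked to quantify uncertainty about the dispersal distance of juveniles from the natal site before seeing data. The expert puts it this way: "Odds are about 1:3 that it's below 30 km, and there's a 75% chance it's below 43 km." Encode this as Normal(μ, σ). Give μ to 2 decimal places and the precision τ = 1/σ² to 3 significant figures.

μ = 36.50, τ = 0.0108

For Normal(μ,σ), the p-quantile is μ + z_p·σ. Here z_{0.25} = -0.6745, z_{0.75} = 0.6745.
So 30 = μ − 0.6745σ and 43 = μ + 0.6745σ.
Subtracting: σ = (43 − 30)/(0.6745 − (-0.6745)) = 9.64.
Then μ = 30 − (-0.6745)·9.64 = 36.50.
Precision τ = 1/σ² = 1/9.637² = 0.0108.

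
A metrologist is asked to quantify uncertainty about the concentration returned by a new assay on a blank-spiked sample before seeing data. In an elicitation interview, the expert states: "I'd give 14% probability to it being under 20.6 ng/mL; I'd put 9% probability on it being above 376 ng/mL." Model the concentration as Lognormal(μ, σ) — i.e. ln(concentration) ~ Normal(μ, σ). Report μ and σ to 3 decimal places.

μ ≈ 4.321, σ ≈ 1.200

If T ~ Lognormal(μ,σ) then ln T ~ Normal(μ,σ), so the p-quantile of ln T is μ + z_p·σ.
ln(20.6) = 3.025 and ln(376) = 5.93; z_{0.14} = -1.08, z_{0.91} = 1.341.
σ = (5.93 − 3.025)/(1.341 − (-1.08)) = 1.200.
μ = 3.025 − (-1.08)·1.200 = 4.321.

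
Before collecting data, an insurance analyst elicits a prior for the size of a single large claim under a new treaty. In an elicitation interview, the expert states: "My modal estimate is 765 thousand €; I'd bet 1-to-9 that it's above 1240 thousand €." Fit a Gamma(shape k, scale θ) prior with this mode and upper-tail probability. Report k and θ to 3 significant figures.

k ≈ 9.07, θ ≈ 94.8

Gamma(k,θ) with k>1 has mode (k−1)θ, so θ = 765/(k−1).
Need P(X < 1240) = 0.9 with θ tied to k this way. Start at k = 2, θ = 765: P(X<1240) ≈ 0.482.
Too low — raise k to concentrate. Iterating converges to k ≈ 9.07.
Then θ = 765/(9.07−1) ≈ 94.8.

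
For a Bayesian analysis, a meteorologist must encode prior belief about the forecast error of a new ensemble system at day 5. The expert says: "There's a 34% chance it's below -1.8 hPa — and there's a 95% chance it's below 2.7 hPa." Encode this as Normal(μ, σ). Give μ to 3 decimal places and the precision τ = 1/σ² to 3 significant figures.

μ = -0.898, τ = 0.209

The p-quantile of Normal(μ,σ) is μ + z_p·σ, with z_{0.34} = -0.4125 and z_{0.95} = 1.645.
Eliminate σ: μ = (z₂·x₁ − z₁·x₂)/(z₂ − z₁) = (1.645·-1.8 − (-0.4125)·2.7)/2.057 = -0.898.
Then σ = (x₂ − x₁)/(z₂ − z₁) = (2.7 − -1.8)/2.057 = 2.187.
Precision τ = 1/σ² = 1/2.187² = 0.209.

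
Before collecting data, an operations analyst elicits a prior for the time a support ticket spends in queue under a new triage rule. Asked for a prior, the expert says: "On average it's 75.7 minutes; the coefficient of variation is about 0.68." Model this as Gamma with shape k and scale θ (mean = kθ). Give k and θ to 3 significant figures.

k ≈ 2.16, θ ≈ 35

For Gamma(k, scale θ): mean = kθ, variance = kθ², so CV = 1/√k.
CV = 0.68, hence k = 1/CV² = 2.16.
Then θ = mean/k = 75.7/2.16 = 35.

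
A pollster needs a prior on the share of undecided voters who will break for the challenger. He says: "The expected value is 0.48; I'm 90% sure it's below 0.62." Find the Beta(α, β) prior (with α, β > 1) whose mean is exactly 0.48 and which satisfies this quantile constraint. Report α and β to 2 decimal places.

α ≈ 9.94, β ≈ 10.77

With mean 0.48 fixed, write α = 0.48s, β = 0.52s where s = α+β.
Need P(θ < 0.62) = 0.9 under Beta(0.48s, 0.52s). Normal approximation: (q−m)/√(m(1−m)/s) ≈ z_{0.9} = 1.28, so s ≈ 0.48·0.52·(1.28)²/(0.62−0.48)² = 20.9.
At s = 20.9: P(θ<0.62) ≈ 0.901. Adjusting to match 0.9 gives s ≈ 20.70.
So α = 0.48·20.70 ≈ 9.94, β = 0.52·20.70 ≈ 10.77.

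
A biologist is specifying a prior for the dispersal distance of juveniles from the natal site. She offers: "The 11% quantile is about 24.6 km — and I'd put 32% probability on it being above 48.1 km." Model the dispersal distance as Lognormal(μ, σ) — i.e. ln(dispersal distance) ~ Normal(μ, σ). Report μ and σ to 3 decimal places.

μ ≈ 3.688, σ ≈ 0.396

If T ~ Lognormal(μ,σ) then ln T ~ Normal(μ,σ), so the p-quantile of ln T is μ + z_p·σ.
ln(24.6) = 3.203 and ln(48.1) = 3.873; z_{0.11} = -1.227, z_{0.68} = 0.4677.
σ = (3.873 − 3.203)/(0.4677 − (-1.227)) = 0.396.
μ = 3.203 − (-1.227)·0.396 = 3.688.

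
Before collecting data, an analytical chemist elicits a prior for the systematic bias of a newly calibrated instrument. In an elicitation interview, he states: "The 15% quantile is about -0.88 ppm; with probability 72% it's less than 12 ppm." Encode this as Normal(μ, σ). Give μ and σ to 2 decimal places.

The p-quantile of Normal(μ,σ) is μ + z_p·σ, with z_{0.15} = -1.036 and z_{0.72} = 0.5828.
Eliminate σ: μ = (z₂·x₁ − z₁·x₂)/(z₂ − z₁) = (0.5828·-0.88 − (-1.036)·12)/1.619 = 7.36.
Then σ = (x₂ − x₁)/(z₂ − z₁) = (12 − -0.88)/1.619 = 7.95.

μ = 7.36, σ = 7.95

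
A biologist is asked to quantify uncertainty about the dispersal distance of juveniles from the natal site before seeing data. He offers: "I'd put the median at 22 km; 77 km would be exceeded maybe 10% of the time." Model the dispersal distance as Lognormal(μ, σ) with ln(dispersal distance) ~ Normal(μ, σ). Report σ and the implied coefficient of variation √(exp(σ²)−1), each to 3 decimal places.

σ ≈ 0.978, CV ≈ 1.265

If T ~ Lognormal(μ,σ) then ln T ~ Normal(μ,σ), so the p-quantile of ln T is μ + z_p·σ.
ln(22) = 3.091 and ln(77) = 4.344; z_{0.5} = 0, z_{0.9} = 1.282.
σ = (4.344 − 3.091)/(1.282 − (0)) = 0.978.
μ = 3.091 − (0)·0.978 = 3.091.
CV = √(exp(σ²)−1) = √(exp(0.9556)−1) = 1.265.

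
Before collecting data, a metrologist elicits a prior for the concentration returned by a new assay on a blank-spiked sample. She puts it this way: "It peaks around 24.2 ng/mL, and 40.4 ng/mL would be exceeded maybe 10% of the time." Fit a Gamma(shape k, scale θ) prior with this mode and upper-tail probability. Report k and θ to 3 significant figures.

k ≈ 8.19, θ ≈ 3.36

Gamma(k,θ) with k>1 has mode (k−1)θ, so θ = 24.2/(k−1).
Need P(X < 40.4) = 0.9 with θ tied to k this way. Start at k = 2, θ = 24.2: P(X<40.4) ≈ 0.497.
Too low — raise k to concentrate. Iterating converges to k ≈ 8.19.
Then θ = 24.2/(8.19−1) ≈ 3.36.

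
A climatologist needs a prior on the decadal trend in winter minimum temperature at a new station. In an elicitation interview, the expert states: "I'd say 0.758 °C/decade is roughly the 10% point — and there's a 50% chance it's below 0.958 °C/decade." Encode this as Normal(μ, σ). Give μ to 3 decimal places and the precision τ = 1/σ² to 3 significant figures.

μ = 0.958, τ = 41.1

For Normal(μ,σ), the p-quantile is μ + z_p·σ. Here z_{0.1} = -1.282, z_{0.5} = 0.
So 0.758 = μ − 1.282σ and 0.958 = μ + 0σ.
Subtracting: σ = (0.958 − 0.758)/(0 − (-1.282)) = 0.156.
Then μ = 0.758 − (-1.282)·0.156 = 0.958.
Precision τ = 1/σ² = 1/0.1561² = 41.1.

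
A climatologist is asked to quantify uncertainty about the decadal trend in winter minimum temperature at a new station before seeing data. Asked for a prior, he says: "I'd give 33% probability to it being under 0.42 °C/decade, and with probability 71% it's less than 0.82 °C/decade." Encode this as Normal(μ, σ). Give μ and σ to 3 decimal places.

For Normal(μ,σ), the p-quantile is μ + z_p·σ. Here z_{0.33} = -0.4399, z_{0.71} = 0.5534.
So 0.42 = μ − 0.4399σ and 0.82 = μ + 0.5534σ.
Subtracting: σ = (0.82 − 0.42)/(0.5534 − (-0.4399)) = 0.403.
Then μ = 0.42 − (-0.4399)·0.403 = 0.597.

μ = 0.597, σ = 0.403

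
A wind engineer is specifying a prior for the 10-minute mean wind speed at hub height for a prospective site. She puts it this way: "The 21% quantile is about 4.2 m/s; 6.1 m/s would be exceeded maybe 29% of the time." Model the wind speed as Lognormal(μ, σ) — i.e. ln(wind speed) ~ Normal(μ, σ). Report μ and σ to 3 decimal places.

If T ~ Lognormal(μ,σ) then ln T ~ Normal(μ,σ), so the p-quantile of ln T is μ + z_p·σ.
ln(4.2) = 1.435 and ln(6.1) = 1.808; z_{0.21} = -0.8064, z_{0.71} = 0.5534.
σ = (1.808 − 1.435)/(0.5534 − (-0.8064)) = 0.274.
μ = 1.435 − (-0.8064)·0.274 = 1.656.

μ ≈ 1.656, σ ≈ 0.274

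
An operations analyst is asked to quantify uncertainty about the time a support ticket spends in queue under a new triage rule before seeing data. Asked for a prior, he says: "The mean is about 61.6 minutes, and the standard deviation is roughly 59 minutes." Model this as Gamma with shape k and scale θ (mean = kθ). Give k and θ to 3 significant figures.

For Gamma(k, scale θ): mean = kθ, variance = kθ², so CV = 1/√k.
CV = SD/mean = 59/61.6 = 0.9578, hence k = 1/CV² = 1.09.
Then θ = mean/k = 61.6/1.09 = 56.5.

k ≈ 1.09, θ ≈ 56.5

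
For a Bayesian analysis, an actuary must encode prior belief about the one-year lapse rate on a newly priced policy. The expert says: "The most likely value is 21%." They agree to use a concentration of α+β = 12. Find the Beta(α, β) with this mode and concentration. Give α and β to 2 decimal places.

α = 3.10, β = 8.90

For α,β > 1 the Beta mode is (α−1)/(α+β−2). With α+β = 12, the mode is (α−1)/10.
Set (α−1)/10 = 0.21 → α = 1 + 0.21·10 = 3.10.
β = 12 − α = 8.90.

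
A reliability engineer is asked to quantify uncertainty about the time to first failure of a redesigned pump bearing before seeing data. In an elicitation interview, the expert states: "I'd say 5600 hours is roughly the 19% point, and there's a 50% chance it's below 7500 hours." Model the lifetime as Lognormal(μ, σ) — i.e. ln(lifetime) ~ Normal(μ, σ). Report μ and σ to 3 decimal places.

μ ≈ 8.923, σ ≈ 0.333

If T ~ Lognormal(μ,σ) then ln T ~ Normal(μ,σ), so the p-quantile of ln T is μ + z_p·σ.
ln(5600) = 8.631 and ln(7500) = 8.923; z_{0.19} = -0.8779, z_{0.5} = 0.
σ = (8.923 − 8.631)/(0 − (-0.8779)) = 0.333.
μ = 8.631 − (-0.8779)·0.333 = 8.923.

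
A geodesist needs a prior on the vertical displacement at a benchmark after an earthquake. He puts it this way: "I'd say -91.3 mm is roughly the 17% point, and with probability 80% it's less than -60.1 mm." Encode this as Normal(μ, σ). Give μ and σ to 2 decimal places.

μ = -74.72, σ = 17.37

The p-quantile of Normal(μ,σ) is μ + z_p·σ, with z_{0.17} = -0.9542 and z_{0.8} = 0.8416.
Eliminate σ: μ = (z₂·x₁ − z₁·x₂)/(z₂ − z₁) = (0.8416·-91.3 − (-0.9542)·-60.1)/1.796 = -74.72.
Then σ = (x₂ − x₁)/(z₂ − z₁) = (-60.1 − -91.3)/1.796 = 17.37.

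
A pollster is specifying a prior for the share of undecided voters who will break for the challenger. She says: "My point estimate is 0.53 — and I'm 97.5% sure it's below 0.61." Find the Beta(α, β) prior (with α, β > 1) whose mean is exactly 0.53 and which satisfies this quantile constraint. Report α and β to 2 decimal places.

α ≈ 77.72, β ≈ 68.92

With mean 0.53 fixed, write α = 0.53s, β = 0.47s where s = α+β.
Need P(θ < 0.61) = 0.975 under Beta(0.53s, 0.47s). Normal approximation: (q−m)/√(m(1−m)/s) ≈ z_{0.975} = 1.96, so s ≈ 0.53·0.47·(1.96)²/(0.61−0.53)² = 149.5.
At s = 149.5: P(θ<0.61) ≈ 0.976. Adjusting to match 0.975 gives s ≈ 146.64.
So α = 0.53·146.64 ≈ 77.72, β = 0.47·146.64 ≈ 68.92.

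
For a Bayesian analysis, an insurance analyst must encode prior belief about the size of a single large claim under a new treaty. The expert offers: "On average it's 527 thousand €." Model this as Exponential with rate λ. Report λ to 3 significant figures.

Exponential mean = 1/λ, so λ = 1/527.0 = 0.0019.

λ ≈ 0.0019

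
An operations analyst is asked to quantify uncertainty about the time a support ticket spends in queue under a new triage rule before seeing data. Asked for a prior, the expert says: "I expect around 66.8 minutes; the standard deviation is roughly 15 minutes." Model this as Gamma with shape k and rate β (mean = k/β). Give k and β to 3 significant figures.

For Gamma(k, rate β): mean = k/β, variance = k/β², so CV = 1/√k.
CV = SD/mean = 15/66.8 = 0.2246, hence k = 1/CV² = 19.8.
Then β = k/mean = 19.8/66.8 = 0.297.

k ≈ 19.8, β ≈ 0.297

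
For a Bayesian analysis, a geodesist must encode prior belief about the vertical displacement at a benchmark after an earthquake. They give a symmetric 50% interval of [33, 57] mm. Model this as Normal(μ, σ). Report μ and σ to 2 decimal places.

A symmetric 50% interval runs μ ± z·σ with z = 0.6745.
Half-width = 12, so σ = 12/0.6745 = 17.79.
μ is the interval midpoint, 45.00.

μ = 45.00, σ = 17.79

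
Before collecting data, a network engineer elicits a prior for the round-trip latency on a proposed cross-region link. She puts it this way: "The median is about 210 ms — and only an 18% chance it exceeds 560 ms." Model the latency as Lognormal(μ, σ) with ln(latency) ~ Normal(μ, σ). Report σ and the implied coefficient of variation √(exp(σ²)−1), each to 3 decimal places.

σ ≈ 1.072, CV ≈ 1.467

If T ~ Lognormal(μ,σ) then ln T ~ Normal(μ,σ), so the p-quantile of ln T is μ + z_p·σ.
ln(210) = 5.347 and ln(560) = 6.328; z_{0.5} = 0, z_{0.82} = 0.9154.
σ = (6.328 − 5.347)/(0.9154 − (0)) = 1.072.
μ = 5.347 − (0)·1.072 = 5.347.
CV = √(exp(σ²)−1) = √(exp(1.1481)−1) = 1.467.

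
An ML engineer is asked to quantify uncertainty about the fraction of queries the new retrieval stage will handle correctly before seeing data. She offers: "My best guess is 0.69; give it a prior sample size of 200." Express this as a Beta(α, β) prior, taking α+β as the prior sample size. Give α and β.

Under the effective-sample-size interpretation, Beta(α, β) has prior mean α/(α+β) and prior sample size α+β.
So α+β = 200 and α/(α+β) = 0.69, giving α = 0.69·200 = 138 and β = 200 − 138 = 62.

α = 138, β = 62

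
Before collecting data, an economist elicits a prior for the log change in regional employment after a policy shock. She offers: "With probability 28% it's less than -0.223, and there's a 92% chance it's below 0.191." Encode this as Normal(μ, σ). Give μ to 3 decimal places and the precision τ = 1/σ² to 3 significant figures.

μ = -0.102, τ = 23.1

The p-quantile of Normal(μ,σ) is μ + z_p·σ, with z_{0.28} = -0.5828 and z_{0.92} = 1.405.
Eliminate σ: μ = (z₂·x₁ − z₁·x₂)/(z₂ − z₁) = (1.405·-0.223 − (-0.5828)·0.191)/1.988 = -0.102.
Then σ = (x₂ − x₁)/(z₂ − z₁) = (0.191 − -0.223)/1.988 = 0.208.
Precision τ = 1/σ² = 1/0.2083² = 23.1.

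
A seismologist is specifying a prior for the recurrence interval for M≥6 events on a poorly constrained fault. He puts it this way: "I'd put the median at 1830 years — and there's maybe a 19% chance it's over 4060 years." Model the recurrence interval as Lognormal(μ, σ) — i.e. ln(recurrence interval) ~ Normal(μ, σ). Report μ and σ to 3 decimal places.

If T ~ Lognormal(μ,σ) then ln T ~ Normal(μ,σ), so the p-quantile of ln T is μ + z_p·σ.
ln(1830) = 7.512 and ln(4060) = 8.309; z_{0.5} = 0, z_{0.81} = 0.8779.
σ = (8.309 − 7.512)/(0.8779 − (0)) = 0.908.
μ = 7.512 − (0)·0.908 = 7.512.

μ ≈ 7.512, σ ≈ 0.908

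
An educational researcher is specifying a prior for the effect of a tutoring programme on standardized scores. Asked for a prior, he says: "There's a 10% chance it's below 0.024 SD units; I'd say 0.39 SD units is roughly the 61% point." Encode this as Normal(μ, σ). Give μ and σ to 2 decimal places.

For Normal(μ,σ), the p-quantile is μ + z_p·σ. Here z_{0.1} = -1.282, z_{0.61} = 0.2793.
So 0.024 = μ − 1.282σ and 0.39 = μ + 0.2793σ.
Subtracting: σ = (0.39 − 0.024)/(0.2793 − (-1.282)) = 0.23.
Then μ = 0.024 − (-1.282)·0.23 = 0.32.

μ = 0.32, σ = 0.23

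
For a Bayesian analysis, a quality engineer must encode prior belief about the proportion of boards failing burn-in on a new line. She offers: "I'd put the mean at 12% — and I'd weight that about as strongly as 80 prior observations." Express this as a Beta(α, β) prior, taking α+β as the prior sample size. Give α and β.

Under the effective-sample-size interpretation, Beta(α, β) has prior mean α/(α+β) and prior sample size α+β.
So α+β = 80 and α/(α+β) = 0.12, giving α = 0.12·80 = 9.6 and β = 80 − 9.6 = 70.4.

α = 9.6, β = 70.4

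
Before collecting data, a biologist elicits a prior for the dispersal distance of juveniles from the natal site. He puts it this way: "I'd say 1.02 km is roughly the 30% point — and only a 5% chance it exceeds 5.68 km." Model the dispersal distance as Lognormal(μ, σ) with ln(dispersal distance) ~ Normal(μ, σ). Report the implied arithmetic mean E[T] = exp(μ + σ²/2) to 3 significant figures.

E[T] ≈ 2.11 km

If T ~ Lognormal(μ,σ) then ln T ~ Normal(μ,σ), so the p-quantile of ln T is μ + z_p·σ.
ln(1.02) = 0.0198 and ln(5.68) = 1.737; z_{0.3} = -0.5244, z_{0.95} = 1.645.
σ = (1.737 − 0.0198)/(1.645 − (-0.5244)) = 0.792.
μ = 0.0198 − (-0.5244)·0.792 = 0.435.
E[T] = exp(μ + σ²/2) = exp(0.435 + 0.3133) = 2.11 km.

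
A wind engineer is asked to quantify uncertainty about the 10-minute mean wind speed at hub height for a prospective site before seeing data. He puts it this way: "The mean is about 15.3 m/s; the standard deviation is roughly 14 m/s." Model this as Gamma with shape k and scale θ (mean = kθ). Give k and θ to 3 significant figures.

k ≈ 1.19, θ ≈ 12.8

For Gamma(k, scale θ): mean = kθ, variance = kθ², so CV = 1/√k.
CV = SD/mean = 14/15.3 = 0.915, hence k = 1/CV² = 1.19.
Then θ = mean/k = 15.3/1.19 = 12.8.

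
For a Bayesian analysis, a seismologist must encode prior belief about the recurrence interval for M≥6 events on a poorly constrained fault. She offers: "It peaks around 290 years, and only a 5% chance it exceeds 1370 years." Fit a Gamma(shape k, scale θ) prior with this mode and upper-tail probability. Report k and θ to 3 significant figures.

Gamma(k,θ) with k>1 has mode (k−1)θ, so θ = 290/(k−1).
Need P(X < 1370) = 0.95 with θ tied to k this way. Start at k = 2, θ = 290: P(X<1370) ≈ 0.949.
Too low — raise k to concentrate. Iterating converges to k ≈ 2.01.
Then θ = 290/(2.01−1) ≈ 288.

k ≈ 2.01, θ ≈ 288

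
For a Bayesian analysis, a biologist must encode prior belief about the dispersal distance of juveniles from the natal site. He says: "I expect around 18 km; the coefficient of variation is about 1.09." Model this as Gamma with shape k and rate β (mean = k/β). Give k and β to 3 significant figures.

k ≈ 0.842, β ≈ 0.0468

For Gamma(k, rate β): mean = k/β, variance = k/β², so CV = 1/√k.
CV = 1.09, hence k = 1/CV² = 0.842.
Then β = k/mean = 0.842/18 = 0.0468.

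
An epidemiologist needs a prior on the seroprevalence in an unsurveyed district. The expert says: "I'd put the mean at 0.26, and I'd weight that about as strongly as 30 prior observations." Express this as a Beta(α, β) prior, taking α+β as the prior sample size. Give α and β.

Under the effective-sample-size interpretation, Beta(α, β) has prior mean α/(α+β) and prior sample size α+β.
So α+β = 30 and α/(α+β) = 0.26, giving α = 0.26·30 = 7.8 and β = 30 − 7.8 = 22.2.

α = 7.8, β = 22.2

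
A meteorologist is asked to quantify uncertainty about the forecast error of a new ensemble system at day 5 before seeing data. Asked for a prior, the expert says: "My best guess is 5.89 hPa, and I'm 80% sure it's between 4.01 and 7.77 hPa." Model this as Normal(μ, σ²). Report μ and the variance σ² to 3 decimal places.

μ = 5.890, σ² = 2.152

A symmetric 80% interval runs μ ± z·σ with z = 1.282.
Half-width = 1.88, so σ = 1.88/1.282 = 1.4670 and σ² = 2.152.
μ is the stated best guess, 5.890.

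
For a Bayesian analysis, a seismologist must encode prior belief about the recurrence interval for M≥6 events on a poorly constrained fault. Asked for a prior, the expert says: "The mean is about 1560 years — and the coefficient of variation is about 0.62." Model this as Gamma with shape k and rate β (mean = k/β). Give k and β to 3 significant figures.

For Gamma(k, rate β): mean = k/β, variance = k/β², so CV = 1/√k.
CV = 0.62, hence k = 1/CV² = 2.6.
Then β = k/mean = 2.6/1560 = 0.00167.

k ≈ 2.6, β ≈ 0.00167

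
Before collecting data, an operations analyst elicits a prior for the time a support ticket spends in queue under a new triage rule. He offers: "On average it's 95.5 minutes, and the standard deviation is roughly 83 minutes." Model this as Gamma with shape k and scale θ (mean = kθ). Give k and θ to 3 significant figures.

For Gamma(k, scale θ): mean = kθ, variance = kθ², so CV = 1/√k.
CV = SD/mean = 83/95.5 = 0.8691, hence k = 1/CV² = 1.32.
Then θ = mean/k = 95.5/1.32 = 72.1.

k ≈ 1.32, θ ≈ 72.1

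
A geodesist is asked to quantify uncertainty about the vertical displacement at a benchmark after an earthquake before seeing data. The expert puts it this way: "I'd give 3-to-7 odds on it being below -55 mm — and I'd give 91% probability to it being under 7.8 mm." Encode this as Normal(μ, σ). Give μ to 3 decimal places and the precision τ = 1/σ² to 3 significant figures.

The p-quantile of Normal(μ,σ) is μ + z_p·σ, with z_{0.3} = -0.5244 and z_{0.91} = 1.341.
Eliminate σ: μ = (z₂·x₁ − z₁·x₂)/(z₂ − z₁) = (1.341·-55 − (-0.5244)·7.8)/1.865 = -37.343.
Then σ = (x₂ − x₁)/(z₂ − z₁) = (7.8 − -55)/1.865 = 33.670.
Precision τ = 1/σ² = 1/33.67² = 0.000882.

μ = -37.343, τ = 0.000882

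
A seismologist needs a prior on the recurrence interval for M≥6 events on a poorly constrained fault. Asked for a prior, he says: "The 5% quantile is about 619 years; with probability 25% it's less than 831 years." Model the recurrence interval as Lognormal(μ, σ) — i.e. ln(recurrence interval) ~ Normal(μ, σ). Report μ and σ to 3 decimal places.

μ ≈ 6.927, σ ≈ 0.304

If T ~ Lognormal(μ,σ) then ln T ~ Normal(μ,σ), so the p-quantile of ln T is μ + z_p·σ.
ln(619) = 6.428 and ln(831) = 6.723; z_{0.05} = -1.645, z_{0.25} = -0.6745.
σ = (6.723 − 6.428)/(-0.6745 − (-1.645)) = 0.304.
μ = 6.428 − (-1.645)·0.304 = 6.927.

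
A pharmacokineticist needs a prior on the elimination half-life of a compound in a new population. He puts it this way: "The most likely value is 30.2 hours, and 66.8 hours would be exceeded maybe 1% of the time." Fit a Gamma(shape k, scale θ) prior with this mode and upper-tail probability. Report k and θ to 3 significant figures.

k ≈ 8.64, θ ≈ 3.95

Gamma(k,θ) with k>1 has mode (k−1)θ, so θ = 30.2/(k−1).
Need P(X < 66.8) = 0.99 with θ tied to k this way. Start at k = 2, θ = 30.2: P(X<66.8) ≈ 0.648.
Too low — raise k to concentrate. Iterating converges to k ≈ 8.64.
Then θ = 30.2/(8.64−1) ≈ 3.95.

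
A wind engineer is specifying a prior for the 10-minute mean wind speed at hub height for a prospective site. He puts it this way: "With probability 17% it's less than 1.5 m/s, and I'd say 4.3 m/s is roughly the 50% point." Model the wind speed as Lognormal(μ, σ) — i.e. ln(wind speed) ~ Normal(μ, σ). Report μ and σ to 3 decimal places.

μ ≈ 1.459, σ ≈ 1.104

If T ~ Lognormal(μ,σ) then ln T ~ Normal(μ,σ), so the p-quantile of ln T is μ + z_p·σ.
ln(1.5) = 0.4055 and ln(4.3) = 1.459; z_{0.17} = -0.9542, z_{0.5} = 0.
σ = (1.459 − 0.4055)/(0 − (-0.9542)) = 1.104.
μ = 0.4055 − (-0.9542)·1.104 = 1.459.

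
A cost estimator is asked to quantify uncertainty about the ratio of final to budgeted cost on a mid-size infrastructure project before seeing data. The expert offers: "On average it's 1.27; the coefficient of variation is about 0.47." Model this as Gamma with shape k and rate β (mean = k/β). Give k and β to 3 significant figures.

k ≈ 4.53, β ≈ 3.56

For Gamma(k, rate β): mean = k/β, variance = k/β², so CV = 1/√k.
CV = 0.47, hence k = 1/CV² = 4.53.
Then β = k/mean = 4.53/1.27 = 3.56.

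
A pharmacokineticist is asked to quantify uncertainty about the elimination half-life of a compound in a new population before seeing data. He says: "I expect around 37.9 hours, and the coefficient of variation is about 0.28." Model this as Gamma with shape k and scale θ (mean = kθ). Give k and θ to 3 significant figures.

For Gamma(k, scale θ): mean = kθ, variance = kθ², so CV = 1/√k.
CV = 0.28, hence k = 1/CV² = 12.8.
Then θ = mean/k = 37.9/12.8 = 2.97.

k ≈ 12.8, θ ≈ 2.97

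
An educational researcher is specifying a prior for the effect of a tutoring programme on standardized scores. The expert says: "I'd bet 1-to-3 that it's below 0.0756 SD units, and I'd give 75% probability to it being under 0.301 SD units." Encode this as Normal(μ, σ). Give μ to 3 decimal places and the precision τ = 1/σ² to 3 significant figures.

μ = 0.188, τ = 35.8

The p-quantile of Normal(μ,σ) is μ + z_p·σ, with z_{0.25} = -0.6745 and z_{0.75} = 0.6745.
Eliminate σ: μ = (z₂·x₁ − z₁·x₂)/(z₂ − z₁) = (0.6745·0.0756 − (-0.6745)·0.301)/1.349 = 0.188.
Then σ = (x₂ − x₁)/(z₂ − z₁) = (0.301 − 0.0756)/1.349 = 0.167.
Precision τ = 1/σ² = 1/0.1671² = 35.8.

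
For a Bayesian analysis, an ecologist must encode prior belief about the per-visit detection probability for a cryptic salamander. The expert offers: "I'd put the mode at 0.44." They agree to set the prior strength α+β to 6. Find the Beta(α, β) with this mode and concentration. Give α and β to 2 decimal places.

For α,β > 1 the Beta mode is (α−1)/(α+β−2). With α+β = 6, the mode is (α−1)/4.
Set (α−1)/4 = 0.44 → α = 1 + 0.44·4 = 2.76.
β = 6 − α = 3.24.

α = 2.76, β = 3.24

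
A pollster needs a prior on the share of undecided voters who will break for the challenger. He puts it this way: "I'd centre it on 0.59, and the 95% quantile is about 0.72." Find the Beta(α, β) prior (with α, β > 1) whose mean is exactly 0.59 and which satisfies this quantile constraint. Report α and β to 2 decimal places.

With mean 0.59 fixed, write α = 0.59s, β = 0.41s where s = α+β.
Need P(θ < 0.72) = 0.95 under Beta(0.59s, 0.41s). Normal approximation: (q−m)/√(m(1−m)/s) ≈ z_{0.95} = 1.64, so s ≈ 0.59·0.41·(1.64)²/(0.72−0.59)² = 38.7.
At s = 38.7: P(θ<0.72) ≈ 0.956. Adjusting to match 0.95 gives s ≈ 36.16.
So α = 0.59·36.16 ≈ 21.34, β = 0.41·36.16 ≈ 14.83.

α ≈ 21.34, β ≈ 14.83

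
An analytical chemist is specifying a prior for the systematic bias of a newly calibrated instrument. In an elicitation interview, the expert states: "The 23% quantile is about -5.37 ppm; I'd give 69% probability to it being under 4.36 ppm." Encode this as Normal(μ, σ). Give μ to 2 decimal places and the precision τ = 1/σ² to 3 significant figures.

μ = 0.45, τ = 0.0161

For Normal(μ,σ), the p-quantile is μ + z_p·σ. Here z_{0.23} = -0.7388, z_{0.69} = 0.4959.
So -5.37 = μ − 0.7388σ and 4.36 = μ + 0.4959σ.
Subtracting: σ = (4.36 − -5.37)/(0.4959 − (-0.7388)) = 7.88.
Then μ = -5.37 − (-0.7388)·7.88 = 0.45.
Precision τ = 1/σ² = 1/7.88² = 0.0161.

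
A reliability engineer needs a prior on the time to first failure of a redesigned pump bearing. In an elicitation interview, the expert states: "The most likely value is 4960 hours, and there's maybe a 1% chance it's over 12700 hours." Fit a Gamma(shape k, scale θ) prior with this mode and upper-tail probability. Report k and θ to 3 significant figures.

Gamma(k,θ) with k>1 has mode (k−1)θ, so θ = 4960/(k−1).
Need P(X < 12700) = 0.99 with θ tied to k this way. Start at k = 2, θ = 4960: P(X<12700) ≈ 0.725.
Too low — raise k to concentrate. Iterating converges to k ≈ 6.28.
Then θ = 4960/(6.28−1) ≈ 939.

k ≈ 6.28, θ ≈ 939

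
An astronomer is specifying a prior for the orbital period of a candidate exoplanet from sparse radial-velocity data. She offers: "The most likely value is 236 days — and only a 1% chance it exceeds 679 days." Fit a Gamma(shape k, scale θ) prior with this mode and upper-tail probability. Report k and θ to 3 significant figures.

k ≈ 5.07, θ ≈ 58

Gamma(k,θ) with k>1 has mode (k−1)θ, so θ = 236/(k−1).
Need P(X < 679) = 0.99 with θ tied to k this way. Start at k = 2, θ = 236: P(X<679) ≈ 0.782.
Too low — raise k to concentrate. Iterating converges to k ≈ 5.07.
Then θ = 236/(5.07−1) ≈ 58.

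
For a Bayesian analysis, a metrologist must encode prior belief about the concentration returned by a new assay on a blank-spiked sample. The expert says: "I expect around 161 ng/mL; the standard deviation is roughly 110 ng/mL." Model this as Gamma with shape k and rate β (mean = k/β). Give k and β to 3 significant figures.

For Gamma(k, rate β): mean = k/β, variance = k/β², so CV = 1/√k.
CV = SD/mean = 110/161 = 0.6832, hence k = 1/CV² = 2.14.
Then β = k/mean = 2.14/161 = 0.0133.

k ≈ 2.14, β ≈ 0.0133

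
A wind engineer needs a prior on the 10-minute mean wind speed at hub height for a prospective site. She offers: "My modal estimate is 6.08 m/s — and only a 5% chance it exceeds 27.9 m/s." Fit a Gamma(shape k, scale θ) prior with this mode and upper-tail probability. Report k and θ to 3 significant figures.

Gamma(k,θ) with k>1 has mode (k−1)θ, so θ = 6.08/(k−1).
Need P(X < 27.9) = 0.95 with θ tied to k this way. Start at k = 2, θ = 6.08: P(X<27.9) ≈ 0.943.
Too low — raise k to concentrate. Iterating converges to k ≈ 2.05.
Then θ = 6.08/(2.05−1) ≈ 5.78.

k ≈ 2.05, θ ≈ 5.78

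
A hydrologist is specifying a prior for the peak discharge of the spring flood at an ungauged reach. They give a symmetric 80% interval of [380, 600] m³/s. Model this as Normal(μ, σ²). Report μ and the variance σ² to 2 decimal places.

μ = 490.00, σ² = 7367.38

A symmetric 80% interval runs μ ± z·σ with z = 1.282.
Half-width = 110, so σ = 110/1.282 = 85.833 and σ² = 7367.38.
μ is the interval midpoint, 490.00.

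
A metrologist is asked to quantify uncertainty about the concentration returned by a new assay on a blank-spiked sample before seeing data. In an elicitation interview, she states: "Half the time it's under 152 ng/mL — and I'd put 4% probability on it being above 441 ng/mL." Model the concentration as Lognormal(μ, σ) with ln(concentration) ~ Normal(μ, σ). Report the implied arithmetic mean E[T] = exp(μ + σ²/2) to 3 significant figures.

E[T] ≈ 183 ng/mL

If T ~ Lognormal(μ,σ) then ln T ~ Normal(μ,σ), so the p-quantile of ln T is μ + z_p·σ.
ln(152) = 5.024 and ln(441) = 6.089; z_{0.5} = 0, z_{0.96} = 1.751.
σ = (6.089 − 5.024)/(1.751 − (0)) = 0.608.
μ = 5.024 − (0)·0.608 = 5.024.
E[T] = exp(μ + σ²/2) = exp(5.024 + 0.1851) = 183 ng/mL.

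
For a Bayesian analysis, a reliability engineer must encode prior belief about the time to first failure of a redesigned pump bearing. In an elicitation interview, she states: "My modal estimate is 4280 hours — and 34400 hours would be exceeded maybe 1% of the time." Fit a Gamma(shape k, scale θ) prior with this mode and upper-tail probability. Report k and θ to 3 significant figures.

Gamma(k,θ) with k>1 has mode (k−1)θ, so θ = 4280/(k−1).
Need P(X < 34400) = 0.99 with θ tied to k this way. Start at k = 2, θ = 4280: P(X<34400) ≈ 0.997.
Too high — lower k to spread out. Iterating converges to k ≈ 1.77.
Then θ = 4280/(1.77−1) ≈ 5540.

k ≈ 1.77, θ ≈ 5540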